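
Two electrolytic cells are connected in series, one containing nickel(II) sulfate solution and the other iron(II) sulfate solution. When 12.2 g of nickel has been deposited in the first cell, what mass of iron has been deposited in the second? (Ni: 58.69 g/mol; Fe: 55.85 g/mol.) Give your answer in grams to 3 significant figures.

n(Ni) = 12.2 / 58.69 = 0.2079 mol
Ni²⁺ + 2e⁻ → Ni, so n(e⁻) = 2 × 0.2079 = 0.4158 mol
Since the cells are in series, n(e⁻) in the Fe cell is also 0.4158 mol.
Fe²⁺ + 2e⁻ → Fe, so n(Fe) = 0.4158 / 2 = 0.2079 mol
m(Fe) = 0.2079 × 55.85 = 11.6 g

11.6 g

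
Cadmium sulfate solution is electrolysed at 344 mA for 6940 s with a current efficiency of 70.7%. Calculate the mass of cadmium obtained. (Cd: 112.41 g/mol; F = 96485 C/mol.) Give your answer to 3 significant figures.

Q = 0.344 × 6940 = 2387 C
n(e⁻) = 2387 / 96485 = 0.02474 mol
Cd²⁺ + 2e⁻ → Cd, so theoretical m(Cd) = 0.01237 × 112.41 = 1.391 g
Actual mass = 70.7% × 1.391 = 0.983 g

0.983 g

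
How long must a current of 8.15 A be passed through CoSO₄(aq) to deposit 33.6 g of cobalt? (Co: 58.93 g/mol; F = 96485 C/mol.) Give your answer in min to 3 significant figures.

225 min

n(Co) = 33.6 / 58.93 = 0.5702 mol
Co²⁺ + 2e⁻ → Co, so n(e⁻) = 2 × 0.5702 = 1.140 mol
Q = 1.140 × 96485 = 1.100×10^5 C
t = Q / I = 1.100×10^5 / 8.15 = 13500 s = 225 min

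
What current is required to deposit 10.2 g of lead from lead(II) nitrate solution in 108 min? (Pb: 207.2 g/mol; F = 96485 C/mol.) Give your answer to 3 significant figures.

n(Pb) = 10.2 / 207.2 = 0.04923 mol
Pb²⁺ + 2e⁻ → Pb, so n(e⁻) = 2 × 0.04923 = 0.09846 mol
Q = 0.09846 × 96485 = 9500 C
I = Q / t = 9500 / 6480 s = 1.47 A

1.47 A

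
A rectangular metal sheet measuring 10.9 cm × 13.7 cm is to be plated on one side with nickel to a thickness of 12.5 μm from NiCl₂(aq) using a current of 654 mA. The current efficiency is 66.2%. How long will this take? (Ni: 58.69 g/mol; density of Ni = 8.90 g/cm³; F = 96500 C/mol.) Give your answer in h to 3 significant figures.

Plated area = 10.9 × 13.7 = 149.3 cm²
Volume = 149.3 × 12.5×10⁻⁴ cm = 0.1866 cm³
m(Ni) = 0.1866 × 8.90 = 1.661 g
n(Ni) = 1.661 / 58.69 = 0.02830 mol; n(e⁻) = 2 × 0.02830 = 0.05660 mol
Q = 0.05660 × 96500 / 0.662 = 8251 C
t = 8251 / 0.654 = 12620 s = 3.51 h

3.51 h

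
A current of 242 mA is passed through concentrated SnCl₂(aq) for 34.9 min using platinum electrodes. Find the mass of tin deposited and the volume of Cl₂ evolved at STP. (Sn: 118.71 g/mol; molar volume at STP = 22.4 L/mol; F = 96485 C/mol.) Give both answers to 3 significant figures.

0.312 g Sn; 0.0588 L Cl₂

Q = 0.242 × 2094 = 506.7 C; n(e⁻) = 506.7 / 96485 = 0.005252 mol
Cathode: Sn²⁺ + 2e⁻ → Sn → n(Sn) = 0.005252/2 = 0.002626 mol → 0.312 g
Anode: 2Cl⁻ → Cl₂ + 2e⁻ → n(Cl₂) = 0.005252/2 = 0.002626 mol → 0.0588 L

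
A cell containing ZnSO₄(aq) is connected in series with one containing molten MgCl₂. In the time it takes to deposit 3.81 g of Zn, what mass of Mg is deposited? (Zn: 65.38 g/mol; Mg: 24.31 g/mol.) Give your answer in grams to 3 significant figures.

n(Zn) = 3.81 / 65.38 = 0.05827 mol
Zn²⁺ + 2e⁻ → Zn, so n(e⁻) = 2 × 0.05827 = 0.1165 mol
In series, the same 0.1165 mol of electrons flows through the second cell.
Mg²⁺ + 2e⁻ → Mg, so n(Mg) = 0.1165 / 2 = 0.05825 mol
m(Mg) = 0.05825 × 24.31 = 1.42 g

1.42 g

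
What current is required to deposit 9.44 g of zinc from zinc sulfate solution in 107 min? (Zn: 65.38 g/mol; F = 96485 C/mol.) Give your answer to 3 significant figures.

n(Zn) = 9.44 / 65.38 = 0.1444 mol
Zn²⁺ + 2e⁻ → Zn, so n(e⁻) = 2 × 0.1444 = 0.2888 mol
Q = 0.2888 × 96485 = 27860 C
I = Q / t = 27860 / 6420 s = 4.34 A

4.34 A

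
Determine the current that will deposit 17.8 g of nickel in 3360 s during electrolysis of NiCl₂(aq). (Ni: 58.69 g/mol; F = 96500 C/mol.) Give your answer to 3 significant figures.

17.4 A

n(Ni) = 17.8 / 58.69 = 0.3033 mol
Ni²⁺ + 2e⁻ → Ni, so n(e⁻) = 2 × 0.3033 = 0.6066 mol
Q = 0.6066 × 96500 = 58540 C
I = Q / t = 58540 / 3360 s = 17.4 A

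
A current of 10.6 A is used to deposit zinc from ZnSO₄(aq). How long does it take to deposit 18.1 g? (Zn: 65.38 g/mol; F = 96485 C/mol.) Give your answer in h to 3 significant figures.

1.40 h

n(Zn) = 18.1 / 65.38 = 0.2768 mol
Zn²⁺ + 2e⁻ → Zn, so n(e⁻) = 2 × 0.2768 = 0.5536 mol
Q = 0.5536 × 96485 = 53410 C
t = Q / I = 53410 / 10.6 = 5039 s = 1.40 h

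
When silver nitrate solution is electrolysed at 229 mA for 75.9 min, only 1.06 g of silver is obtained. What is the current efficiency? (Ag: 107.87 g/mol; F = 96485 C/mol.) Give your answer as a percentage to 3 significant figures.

Q = 0.229 × 4554 = 1043 C
n(e⁻) = 1043 / 96485 = 0.01081 mol
Ag⁺ + e⁻ → Ag, so theoretical n(Ag) = 0.01081 mol → 1.166 g
Efficiency = 1.06 / 1.166 = 0.9091 = 90.9%

90.9%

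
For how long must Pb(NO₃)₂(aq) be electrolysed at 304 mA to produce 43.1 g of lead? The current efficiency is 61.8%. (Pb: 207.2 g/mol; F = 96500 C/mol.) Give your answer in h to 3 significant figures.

n(Pb) = 43.1 / 207.2 = 0.2080 mol
Pb²⁺ + 2e⁻ → Pb, so n(e⁻) = 2 × 0.2080 = 0.4160 mol
Q = 0.4160 × 96500 / 0.618 = 64960 C
t = Q / I = 64960 / 0.304 = 2.137×10^5 s = 59.4 h

59.4 h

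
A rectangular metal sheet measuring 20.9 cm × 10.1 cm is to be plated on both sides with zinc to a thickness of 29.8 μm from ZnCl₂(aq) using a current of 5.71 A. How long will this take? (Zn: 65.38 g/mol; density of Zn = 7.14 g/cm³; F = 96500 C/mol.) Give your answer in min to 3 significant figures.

77.4 min

Plated area = 2 × 20.9 × 10.1 = 422.2 cm²
Volume = 422.2 × 29.8×10⁻⁴ cm = 1.258 cm³
m(Zn) = 1.258 × 7.14 = 8.982 g
n(Zn) = 8.982 / 65.38 = 0.1374 mol; n(e⁻) = 2 × 0.1374 = 0.2748 mol
Q = 0.2748 × 96500 = 26520 C
t = 26520 / 5.71 = 4644 s = 77.4 min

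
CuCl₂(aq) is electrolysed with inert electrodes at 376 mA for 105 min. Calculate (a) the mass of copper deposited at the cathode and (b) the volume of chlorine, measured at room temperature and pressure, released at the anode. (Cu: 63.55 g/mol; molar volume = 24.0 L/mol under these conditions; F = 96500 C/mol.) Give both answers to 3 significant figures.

Q = 0.376 × 6300 = 2369 C; n(e⁻) = 2369 / 96500 = 0.02455 mol
Cathode: Cu²⁺ + 2e⁻ → Cu → n(Cu) = 0.02455/2 = 0.01228 mol → 0.780 g
Anode: 2Cl⁻ → Cl₂ + 2e⁻ → n(Cl₂) = 0.02455/2 = 0.01228 mol → 0.295 L

0.780 g Cu; 0.295 L Cl₂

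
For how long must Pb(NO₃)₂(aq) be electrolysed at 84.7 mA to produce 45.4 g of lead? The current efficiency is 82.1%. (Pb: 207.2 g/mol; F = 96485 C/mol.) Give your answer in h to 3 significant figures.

169 h

n(Pb) = 45.4 / 207.2 = 0.2191 mol
Pb²⁺ + 2e⁻ → Pb, so n(e⁻) = 2 × 0.2191 = 0.4382 mol
Q = 0.4382 × 96485 / 0.821 = 51500 C
t = Q / I = 51500 / 0.0847 = 6.080×10^5 s = 169 h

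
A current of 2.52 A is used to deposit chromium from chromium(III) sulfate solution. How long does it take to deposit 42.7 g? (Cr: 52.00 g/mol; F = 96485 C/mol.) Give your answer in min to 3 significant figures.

1570 min

n(Cr) = 42.7 / 52.00 = 0.8212 mol
Cr³⁺ + 3e⁻ → Cr, so n(e⁻) = 3 × 0.8212 = 2.464 mol
Q = 2.464 × 96485 = 2.377×10^5 C
t = Q / I = 2.377×10^5 / 2.52 = 94330 s = 1570 min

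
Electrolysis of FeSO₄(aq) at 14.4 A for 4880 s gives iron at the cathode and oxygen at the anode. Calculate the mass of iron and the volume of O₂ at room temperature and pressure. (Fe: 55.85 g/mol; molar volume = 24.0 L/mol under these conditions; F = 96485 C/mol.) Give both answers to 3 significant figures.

20.3 g Fe; 4.37 L O₂

Q = 14.4 × 4880 = 70270 C; n(e⁻) = 70270 / 96485 = 0.7283 mol
Cathode: Fe²⁺ + 2e⁻ → Fe → n(Fe) = 0.7283/2 = 0.3642 mol → 20.3 g
Anode: 2H₂O → O₂ + 4H⁺ + 4e⁻ → n(O₂) = 0.7283/4 = 0.1821 mol → 4.37 L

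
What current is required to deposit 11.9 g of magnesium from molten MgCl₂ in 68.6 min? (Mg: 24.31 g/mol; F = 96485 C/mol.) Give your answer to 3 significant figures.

22.9 A

n(Mg) = 11.9 / 24.31 = 0.4895 mol
Mg²⁺ + 2e⁻ → Mg, so n(e⁻) = 2 × 0.4895 = 0.9790 mol
Q = 0.9790 × 96485 = 94460 C
I = Q / t = 94460 / 4116 s = 22.9 A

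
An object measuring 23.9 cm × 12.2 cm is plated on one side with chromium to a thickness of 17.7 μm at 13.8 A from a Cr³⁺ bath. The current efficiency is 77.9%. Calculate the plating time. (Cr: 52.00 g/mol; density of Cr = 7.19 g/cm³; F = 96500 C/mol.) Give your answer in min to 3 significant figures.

32.0 min

Plated area = 23.9 × 12.2 = 291.6 cm²
Volume = 291.6 × 17.7×10⁻⁴ cm = 0.5161 cm³
m(Cr) = 0.5161 × 7.19 = 3.711 g
n(Cr) = 3.711 / 52.00 = 0.07137 mol; n(e⁻) = 3 × 0.07137 = 0.2141 mol
Q = 0.2141 × 96500 / 0.779 = 26520 C
t = 26520 / 13.8 = 1922 s = 32.0 min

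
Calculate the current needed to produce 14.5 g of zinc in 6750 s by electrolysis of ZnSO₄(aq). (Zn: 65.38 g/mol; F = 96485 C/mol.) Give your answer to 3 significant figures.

6.34 A

n(Zn) = 14.5 / 65.38 = 0.2218 mol
Zn²⁺ + 2e⁻ → Zn, so n(e⁻) = 2 × 0.2218 = 0.4436 mol
Q = 0.4436 × 96485 = 42800 C
I = Q / t = 42800 / 6750 s = 6.34 A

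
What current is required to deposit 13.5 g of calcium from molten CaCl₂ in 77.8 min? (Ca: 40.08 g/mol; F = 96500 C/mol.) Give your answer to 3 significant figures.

13.9 A

n(Ca) = 13.5 / 40.08 = 0.3368 mol
Ca²⁺ + 2e⁻ → Ca, so n(e⁻) = 2 × 0.3368 = 0.6736 mol
Q = 0.6736 × 96500 = 65000 C
I = Q / t = 65000 / 4668 s = 13.9 A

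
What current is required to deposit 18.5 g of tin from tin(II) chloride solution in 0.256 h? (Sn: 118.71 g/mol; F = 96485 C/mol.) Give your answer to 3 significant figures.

32.6 A

n(Sn) = 18.5 / 118.71 = 0.1558 mol
Sn²⁺ + 2e⁻ → Sn, so n(e⁻) = 2 × 0.1558 = 0.3116 mol
Q = 0.3116 × 96485 = 30060 C
I = Q / t = 30060 / 921.6 s = 32.6 A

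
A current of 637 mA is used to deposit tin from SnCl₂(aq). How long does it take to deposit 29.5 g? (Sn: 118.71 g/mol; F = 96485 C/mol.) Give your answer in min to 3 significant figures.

n(Sn) = 29.5 / 118.71 = 0.2485 mol
Sn²⁺ + 2e⁻ → Sn, so n(e⁻) = 2 × 0.2485 = 0.4970 mol
Q = 0.4970 × 96485 = 47950 C
t = Q / I = 47950 / 0.637 = 75270 s = 1250 min

1250 min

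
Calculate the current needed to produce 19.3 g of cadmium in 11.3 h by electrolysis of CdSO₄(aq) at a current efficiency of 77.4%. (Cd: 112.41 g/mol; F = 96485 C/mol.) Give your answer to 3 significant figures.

1.05 A

n(Cd) = 19.3 / 112.41 = 0.1717 mol
Cd²⁺ + 2e⁻ → Cd, so n(e⁻) = 2 × 0.1717 = 0.3434 mol
Q = 0.3434 × 96485 / 0.774 = 42810 C
I = Q / t = 42810 / 40680 s = 1.05 A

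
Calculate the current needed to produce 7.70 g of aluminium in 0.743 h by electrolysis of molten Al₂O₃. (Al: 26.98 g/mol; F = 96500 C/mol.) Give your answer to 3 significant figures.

n(Al) = 7.70 / 26.98 = 0.2854 mol
Al³⁺ + 3e⁻ → Al, so n(e⁻) = 3 × 0.2854 = 0.8562 mol
Q = 0.8562 × 96500 = 82620 C
I = Q / t = 82620 / 2674.8 s = 30.9 A

30.9 A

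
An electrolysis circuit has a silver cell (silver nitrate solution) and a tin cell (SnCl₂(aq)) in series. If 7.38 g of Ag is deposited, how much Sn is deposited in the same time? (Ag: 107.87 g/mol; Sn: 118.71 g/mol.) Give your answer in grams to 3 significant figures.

4.06 g

n(Ag) = 7.38 / 107.87 = 0.06842 mol
Ag⁺ + e⁻ → Ag, so n(e⁻) = 0.06842 mol
The cells are in series, so the same charge (and hence the same n(e⁻) = 0.06842 mol) passes through both.
Sn²⁺ + 2e⁻ → Sn, so n(Sn) = 0.06842 / 2 = 0.03421 mol
m(Sn) = 0.03421 × 118.71 = 4.06 g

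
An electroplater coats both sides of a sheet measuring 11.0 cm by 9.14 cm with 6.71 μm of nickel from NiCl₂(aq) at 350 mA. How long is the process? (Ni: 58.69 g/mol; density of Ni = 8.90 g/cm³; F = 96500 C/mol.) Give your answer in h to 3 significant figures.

Plated area = 2 × 11.0 × 9.14 = 201.1 cm²
Volume = 201.1 × 6.71×10⁻⁴ cm = 0.1349 cm³
m(Ni) = 0.1349 × 8.90 = 1.201 g
n(Ni) = 1.201 / 58.69 = 0.02046 mol; n(e⁻) = 2 × 0.02046 = 0.04092 mol
Q = 0.04092 × 96500 = 3949 C
t = 3949 / 0.350 = 11280 s = 3.13 h

3.13 h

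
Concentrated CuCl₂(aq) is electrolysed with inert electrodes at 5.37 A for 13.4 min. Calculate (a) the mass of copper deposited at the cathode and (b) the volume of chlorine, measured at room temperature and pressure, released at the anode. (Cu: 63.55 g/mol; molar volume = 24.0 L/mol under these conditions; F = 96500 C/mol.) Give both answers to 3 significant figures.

Q = 5.37 × 804 = 4317 C; n(e⁻) = 4317 / 96500 = 0.04474 mol
Cathode: Cu²⁺ + 2e⁻ → Cu → n(Cu) = 0.04474/2 = 0.02237 mol → 1.42 g
Anode: 2Cl⁻ → Cl₂ + 2e⁻ → n(Cl₂) = 0.04474/2 = 0.02237 mol → 0.537 L

1.42 g Cu; 0.537 L Cl₂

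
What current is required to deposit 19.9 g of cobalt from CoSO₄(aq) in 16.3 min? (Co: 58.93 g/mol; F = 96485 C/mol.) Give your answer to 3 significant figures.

n(Co) = 19.9 / 58.93 = 0.3377 mol
Co²⁺ + 2e⁻ → Co, so n(e⁻) = 2 × 0.3377 = 0.6754 mol
Q = 0.6754 × 96485 = 65170 C
I = Q / t = 65170 / 978 s = 66.6 A

66.6 A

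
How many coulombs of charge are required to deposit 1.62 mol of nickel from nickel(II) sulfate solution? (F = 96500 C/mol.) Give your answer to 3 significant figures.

Ni²⁺ + 2e⁻ → Ni, so n(e⁻) = 2 × 1.62 = 3.240 mol
Q = 3.240 × 96500 = 3.127×10^5 C

3.13×10^5 C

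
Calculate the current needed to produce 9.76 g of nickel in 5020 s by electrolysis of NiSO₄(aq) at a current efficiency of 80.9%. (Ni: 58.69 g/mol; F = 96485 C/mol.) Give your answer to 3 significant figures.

n(Ni) = 9.76 / 58.69 = 0.1663 mol
Ni²⁺ + 2e⁻ → Ni, so n(e⁻) = 2 × 0.1663 = 0.3326 mol
Q = 0.3326 × 96485 / 0.809 = 39670 C
I = Q / t = 39670 / 5020 s = 7.90 A

7.90 A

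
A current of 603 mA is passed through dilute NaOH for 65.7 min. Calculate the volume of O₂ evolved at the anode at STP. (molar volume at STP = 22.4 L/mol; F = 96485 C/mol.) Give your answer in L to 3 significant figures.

0.138 L

Charge passed = 0.603 × 3942 = 2377 C
n(e⁻) = Q/F = 2377/96485 = 0.02464 mol
2H₂O → O₂ + 4H⁺ + 4e⁻, so n(O₂) = 0.02464 / 4 = 0.006160 mol
V = 0.006160 × 22.4 = 0.1380 L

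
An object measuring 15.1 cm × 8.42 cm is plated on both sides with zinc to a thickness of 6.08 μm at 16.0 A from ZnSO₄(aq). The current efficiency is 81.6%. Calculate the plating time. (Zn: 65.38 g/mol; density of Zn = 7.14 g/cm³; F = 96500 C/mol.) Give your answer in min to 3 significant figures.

Plated area = 2 × 15.1 × 8.42 = 254.3 cm²
Volume = 254.3 × 6.08×10⁻⁴ cm = 0.1546 cm³
m(Zn) = 0.1546 × 7.14 = 1.104 g
n(Zn) = 1.104 / 65.38 = 0.01689 mol; n(e⁻) = 2 × 0.01689 = 0.03378 mol
Q = 0.03378 × 96500 / 0.816 = 3995 C
t = 3995 / 16.0 = 249.7 s = 4.16 min

4.16 min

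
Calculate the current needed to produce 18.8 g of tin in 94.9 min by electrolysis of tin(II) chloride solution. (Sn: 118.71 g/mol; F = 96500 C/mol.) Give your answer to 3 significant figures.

5.37 A

n(Sn) = 18.8 / 118.71 = 0.1584 mol
Sn²⁺ + 2e⁻ → Sn, so n(e⁻) = 2 × 0.1584 = 0.3168 mol
Q = 0.3168 × 96500 = 30570 C
I = Q / t = 30570 / 5694 s = 5.37 A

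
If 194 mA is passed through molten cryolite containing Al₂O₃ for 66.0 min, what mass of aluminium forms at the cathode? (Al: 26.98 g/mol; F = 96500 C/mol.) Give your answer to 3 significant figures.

0.0716 g

Q = 0.194 A × 3960 s = 768.2 C
n(e⁻) = 768.2 / 96500 = 0.007961 mol
Al³⁺ + 3e⁻ → Al, so n(Al) = 0.007961 / 3 = 0.002654 mol
m = 0.002654 × 26.98 = 0.0716 g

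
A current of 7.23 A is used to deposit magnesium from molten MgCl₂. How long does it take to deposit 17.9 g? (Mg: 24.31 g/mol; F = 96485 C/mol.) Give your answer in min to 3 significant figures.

n(Mg) = 17.9 / 24.31 = 0.7363 mol
Mg²⁺ + 2e⁻ → Mg, so n(e⁻) = 2 × 0.7363 = 1.473 mol
Q = 1.473 × 96485 = 1.421×10^5 C
t = Q / I = 1.421×10^5 / 7.23 = 19650 s = 328 min

328 min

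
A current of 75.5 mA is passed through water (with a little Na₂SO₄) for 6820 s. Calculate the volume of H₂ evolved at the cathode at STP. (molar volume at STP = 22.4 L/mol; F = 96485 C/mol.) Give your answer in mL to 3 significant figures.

59.8 mL

Q = 0.0755 A × 6820 s = 514.9 C
n(e⁻) = Q/F = 514.9/96485 = 0.005337 mol
2H⁺ + 2e⁻ → H₂, so n(H₂) = 0.005337 / 2 = 0.002669 mol
V = 0.002669 × 22.4 = 0.05979 L
= 59.8 mL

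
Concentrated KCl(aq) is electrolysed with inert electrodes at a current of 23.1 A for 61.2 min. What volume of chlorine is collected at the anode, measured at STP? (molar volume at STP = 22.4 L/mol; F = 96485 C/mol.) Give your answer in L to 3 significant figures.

9.85 L

Q = It = 23.1 × 3672 = 84820 C
n(e⁻) = Q/F = 84820/96485 = 0.8791 mol
2Cl⁻ → Cl₂ + 2e⁻, so n(Cl₂) = 0.8791 / 2 = 0.4396 mol
V = 0.4396 × 22.4 = 9.847 L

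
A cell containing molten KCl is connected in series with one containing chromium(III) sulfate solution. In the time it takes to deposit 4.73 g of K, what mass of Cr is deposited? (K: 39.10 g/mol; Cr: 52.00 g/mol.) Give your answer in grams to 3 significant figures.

n(K) = 4.73 / 39.10 = 0.1210 mol
K⁺ + e⁻ → K, so n(e⁻) = 0.1210 mol
In series, the same 0.1210 mol of electrons flows through the second cell.
Cr³⁺ + 3e⁻ → Cr, so n(Cr) = 0.1210 / 3 = 0.04033 mol
m(Cr) = 0.04033 × 52.00 = 2.10 g

2.10 g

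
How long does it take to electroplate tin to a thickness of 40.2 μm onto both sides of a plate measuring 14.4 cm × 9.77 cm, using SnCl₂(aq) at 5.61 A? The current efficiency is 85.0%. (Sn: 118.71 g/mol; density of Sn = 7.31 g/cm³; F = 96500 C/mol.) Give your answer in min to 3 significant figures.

Plated area = 2 × 14.4 × 9.77 = 281.4 cm²
Volume = 281.4 × 40.2×10⁻⁴ cm = 1.131 cm³
m(Sn) = 1.131 × 7.31 = 8.268 g
n(Sn) = 8.268 / 118.71 = 0.06965 mol; n(e⁻) = 2 × 0.06965 = 0.1393 mol
Q = 0.1393 × 96500 / 0.850 = 15810 C
t = 15810 / 5.61 = 2818 s = 47.0 min

47.0 min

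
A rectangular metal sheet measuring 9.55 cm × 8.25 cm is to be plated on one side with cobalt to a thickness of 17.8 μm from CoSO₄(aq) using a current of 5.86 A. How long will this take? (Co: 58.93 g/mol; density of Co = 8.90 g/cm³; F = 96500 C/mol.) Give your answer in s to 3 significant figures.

Plated area = 9.55 × 8.25 = 78.79 cm²
Volume = 78.79 × 17.8×10⁻⁴ cm = 0.1402 cm³
m(Co) = 0.1402 × 8.90 = 1.248 g
n(Co) = 1.248 / 58.93 = 0.02118 mol; n(e⁻) = 2 × 0.02118 = 0.04236 mol
Q = 0.04236 × 96500 = 4088 C
t = 4088 / 5.86 = 697.6 s

698 s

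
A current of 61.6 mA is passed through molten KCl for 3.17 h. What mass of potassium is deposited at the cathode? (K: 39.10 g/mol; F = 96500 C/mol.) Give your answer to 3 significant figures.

Q = 0.0616 A × 11412 s = 703.0 C
n(e⁻) = Q/F = 703.0/96500 = 0.007285 mol
K⁺ + e⁻ → K, so n(K) = 0.007285 mol
m = 0.007285 × 39.10 = 0.285 g

0.285 g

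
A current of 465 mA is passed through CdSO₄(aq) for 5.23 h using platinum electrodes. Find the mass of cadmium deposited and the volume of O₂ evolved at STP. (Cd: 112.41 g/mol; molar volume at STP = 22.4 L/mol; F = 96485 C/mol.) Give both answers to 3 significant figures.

Q = 0.465 × 18828 = 8755 C; n(e⁻) = 8755 / 96485 = 0.09074 mol
Cathode: Cd²⁺ + 2e⁻ → Cd → n(Cd) = 0.09074/2 = 0.04537 mol → 5.10 g
Anode: 2H₂O → O₂ + 4H⁺ + 4e⁻ → n(O₂) = 0.09074/4 = 0.02269 mol → 0.508 L

5.10 g Cd; 0.508 L O₂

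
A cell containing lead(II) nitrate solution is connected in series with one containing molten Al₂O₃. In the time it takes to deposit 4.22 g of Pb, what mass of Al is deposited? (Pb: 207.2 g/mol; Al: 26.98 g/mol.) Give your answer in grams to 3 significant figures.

0.366 g

n(Pb) = 4.22 / 207.2 = 0.02037 mol
Pb²⁺ + 2e⁻ → Pb, so n(e⁻) = 2 × 0.02037 = 0.04074 mol
The cells are in series, so the same charge (and hence the same n(e⁻) = 0.04074 mol) passes through both.
Al³⁺ + 3e⁻ → Al, so n(Al) = 0.04074 / 3 = 0.01358 mol
m(Al) = 0.01358 × 26.98 = 0.366 g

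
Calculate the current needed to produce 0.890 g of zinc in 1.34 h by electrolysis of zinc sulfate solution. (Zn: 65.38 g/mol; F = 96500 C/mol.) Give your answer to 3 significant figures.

n(Zn) = 0.890 / 65.38 = 0.01361 mol
Zn²⁺ + 2e⁻ → Zn, so n(e⁻) = 2 × 0.01361 = 0.02722 mol
Q = 0.02722 × 96500 = 2627 C
I = Q / t = 2627 / 4824 s = 0.545 A

0.545 A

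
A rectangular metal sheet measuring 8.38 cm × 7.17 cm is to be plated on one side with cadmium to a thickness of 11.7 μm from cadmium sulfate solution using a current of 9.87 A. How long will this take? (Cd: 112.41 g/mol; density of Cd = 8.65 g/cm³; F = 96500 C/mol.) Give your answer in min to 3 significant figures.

Plated area = 8.38 × 7.17 = 60.08 cm²
Volume = 60.08 × 11.7×10⁻⁴ cm = 0.07029 cm³
m(Cd) = 0.07029 × 8.65 = 0.6080 g
n(Cd) = 0.6080 / 112.41 = 0.005409 mol; n(e⁻) = 2 × 0.005409 = 0.01082 mol
Q = 0.01082 × 96500 = 1044 C
t = 1044 / 9.87 = 105.8 s = 1.76 min

1.76 min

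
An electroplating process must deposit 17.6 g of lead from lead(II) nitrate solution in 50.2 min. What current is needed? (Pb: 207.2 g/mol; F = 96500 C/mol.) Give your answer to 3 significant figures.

n(Pb) = 17.6 / 207.2 = 0.08494 mol
Pb²⁺ + 2e⁻ → Pb, so n(e⁻) = 2 × 0.08494 = 0.1699 mol
Q = 0.1699 × 96500 = 16400 C
I = Q / t = 16400 / 3012 s = 5.44 A

5.44 A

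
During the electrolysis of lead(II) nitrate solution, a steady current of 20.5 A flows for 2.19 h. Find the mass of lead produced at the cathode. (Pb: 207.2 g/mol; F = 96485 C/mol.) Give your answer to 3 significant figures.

174 g

Q = 20.5 A × 7884 s = 1.616×10^5 C
Moles of electrons = 1.616×10^5 / 96485 = 1.675 mol
Pb²⁺ + 2e⁻ → Pb, so n(Pb) = 1.675 / 2 = 0.8375 mol
m = 0.8375 × 207.2 = 174 g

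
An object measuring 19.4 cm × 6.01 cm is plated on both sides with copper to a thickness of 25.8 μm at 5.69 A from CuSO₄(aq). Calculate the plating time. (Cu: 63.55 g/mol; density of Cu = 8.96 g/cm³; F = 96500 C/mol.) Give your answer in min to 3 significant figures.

Plated area = 2 × 19.4 × 6.01 = 233.2 cm²
Volume = 233.2 × 25.8×10⁻⁴ cm = 0.6017 cm³
m(Cu) = 0.6017 × 8.96 = 5.391 g
n(Cu) = 5.391 / 63.55 = 0.08483 mol; n(e⁻) = 2 × 0.08483 = 0.1697 mol
Q = 0.1697 × 96500 = 16380 C
t = 16380 / 5.69 = 2879 s = 48.0 min

48.0 min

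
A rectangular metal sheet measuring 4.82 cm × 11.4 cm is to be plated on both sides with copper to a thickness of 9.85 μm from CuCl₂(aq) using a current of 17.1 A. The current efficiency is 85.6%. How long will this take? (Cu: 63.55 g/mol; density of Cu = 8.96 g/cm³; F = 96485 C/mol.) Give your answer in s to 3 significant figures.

Plated area = 2 × 4.82 × 11.4 = 109.9 cm²
Volume = 109.9 × 9.85×10⁻⁴ cm = 0.1083 cm³
m(Cu) = 0.1083 × 8.96 = 0.9704 g
n(Cu) = 0.9704 / 63.55 = 0.01527 mol; n(e⁻) = 2 × 0.01527 = 0.03054 mol
Q = 0.03054 × 96485 / 0.856 = 3442 C
t = 3442 / 17.1 = 201.3 s

201 s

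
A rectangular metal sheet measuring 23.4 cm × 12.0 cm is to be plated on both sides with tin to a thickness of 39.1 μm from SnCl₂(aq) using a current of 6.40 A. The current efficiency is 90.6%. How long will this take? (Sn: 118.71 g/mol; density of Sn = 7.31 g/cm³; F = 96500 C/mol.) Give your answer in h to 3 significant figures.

Plated area = 2 × 23.4 × 12.0 = 561.6 cm²
Volume = 561.6 × 39.1×10⁻⁴ cm = 2.196 cm³
m(Sn) = 2.196 × 7.31 = 16.05 g
n(Sn) = 16.05 / 118.71 = 0.1352 mol; n(e⁻) = 2 × 0.1352 = 0.2704 mol
Q = 0.2704 × 96500 / 0.906 = 28800 C
t = 28800 / 6.40 = 4500 s = 1.25 h

1.25 h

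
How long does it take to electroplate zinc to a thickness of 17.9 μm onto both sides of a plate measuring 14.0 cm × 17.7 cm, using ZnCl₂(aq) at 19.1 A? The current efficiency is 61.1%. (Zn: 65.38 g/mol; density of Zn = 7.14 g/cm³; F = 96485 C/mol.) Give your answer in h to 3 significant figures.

0.445 h

Plated area = 2 × 14.0 × 17.7 = 495.6 cm²
Volume = 495.6 × 17.9×10⁻⁴ cm = 0.8871 cm³
m(Zn) = 0.8871 × 7.14 = 6.334 g
n(Zn) = 6.334 / 65.38 = 0.09688 mol; n(e⁻) = 2 × 0.09688 = 0.1938 mol
Q = 0.1938 × 96485 / 0.611 = 30600 C
t = 30600 / 19.1 = 1602 s = 0.445 h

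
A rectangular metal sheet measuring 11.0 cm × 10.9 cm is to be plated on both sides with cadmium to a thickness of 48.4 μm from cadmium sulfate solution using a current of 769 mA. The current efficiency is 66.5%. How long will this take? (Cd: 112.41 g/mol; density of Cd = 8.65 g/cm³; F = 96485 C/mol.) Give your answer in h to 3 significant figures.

9.36 h

Plated area = 2 × 11.0 × 10.9 = 239.8 cm²
Volume = 239.8 × 48.4×10⁻⁴ cm = 1.161 cm³
m(Cd) = 1.161 × 8.65 = 10.04 g
n(Cd) = 10.04 / 112.41 = 0.08932 mol; n(e⁻) = 2 × 0.08932 = 0.1786 mol
Q = 0.1786 × 96485 / 0.665 = 25910 C
t = 25910 / 0.769 = 33690 s = 9.36 h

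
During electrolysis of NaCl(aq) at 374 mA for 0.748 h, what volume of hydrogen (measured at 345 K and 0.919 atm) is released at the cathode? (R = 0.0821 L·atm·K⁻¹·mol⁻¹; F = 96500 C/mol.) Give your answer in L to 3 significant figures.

0.161 L

Q = It = 0.374 × 2692.8 = 1007 C
n(e⁻) = 1007 / 96500 = 0.01044 mol
2H⁺ + 2e⁻ → H₂, so n(H₂) = 0.01044 / 2 = 0.005220 mol
V = nRT/P = 0.005220 × 0.0821 × 345 / 0.919 = 0.1609 L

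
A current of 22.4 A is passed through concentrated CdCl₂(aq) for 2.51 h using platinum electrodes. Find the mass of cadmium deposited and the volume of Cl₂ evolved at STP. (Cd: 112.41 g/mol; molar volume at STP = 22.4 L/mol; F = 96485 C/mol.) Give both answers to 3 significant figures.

118 g Cd; 23.5 L Cl₂

Q = 22.4 × 9036 = 2.024×10^5 C; n(e⁻) = 2.024×10^5 / 96485 = 2.098 mol
Cathode: Cd²⁺ + 2e⁻ → Cd → n(Cd) = 2.098/2 = 1.049 mol → 118 g
Anode: 2Cl⁻ → Cl₂ + 2e⁻ → n(Cl₂) = 2.098/2 = 1.049 mol → 23.5 L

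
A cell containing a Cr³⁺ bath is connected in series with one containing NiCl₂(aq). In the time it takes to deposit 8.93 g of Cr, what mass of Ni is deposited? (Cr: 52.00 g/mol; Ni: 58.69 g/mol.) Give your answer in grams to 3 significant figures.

n(Cr) = 8.93 / 52.00 = 0.1717 mol
Cr³⁺ + 3e⁻ → Cr, so n(e⁻) = 3 × 0.1717 = 0.5151 mol
In series, the same 0.5151 mol of electrons flows through the second cell.
Ni²⁺ + 2e⁻ → Ni, so n(Ni) = 0.5151 / 2 = 0.2576 mol
m(Ni) = 0.2576 × 58.69 = 15.1 g

15.1 g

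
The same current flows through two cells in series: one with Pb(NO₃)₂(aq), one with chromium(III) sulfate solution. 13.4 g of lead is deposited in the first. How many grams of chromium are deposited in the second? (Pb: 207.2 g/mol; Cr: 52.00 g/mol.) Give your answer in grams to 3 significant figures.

2.24 g

n(Pb) = 13.4 / 207.2 = 0.06467 mol
Pb²⁺ + 2e⁻ → Pb, so n(e⁻) = 2 × 0.06467 = 0.1293 mol
In series, the same 0.1293 mol of electrons flows through the second cell.
Cr³⁺ + 3e⁻ → Cr, so n(Cr) = 0.1293 / 3 = 0.04310 mol
m(Cr) = 0.04310 × 52.00 = 2.24 g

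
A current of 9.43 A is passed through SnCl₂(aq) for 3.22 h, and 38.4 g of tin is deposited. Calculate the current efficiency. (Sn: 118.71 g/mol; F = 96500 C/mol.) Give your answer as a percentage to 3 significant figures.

Q = 9.43 × 11592 = 1.093×10^5 C
n(e⁻) = 1.093×10^5 / 96500 = 1.133 mol
Sn²⁺ + 2e⁻ → Sn, so theoretical n(Sn) = 0.5665 mol → 67.25 g
Efficiency = 38.4 / 67.25 = 0.5710 = 57.1%

57.1%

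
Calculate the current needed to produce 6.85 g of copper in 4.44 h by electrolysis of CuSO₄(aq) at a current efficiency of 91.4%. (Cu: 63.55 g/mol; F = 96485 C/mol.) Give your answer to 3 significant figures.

n(Cu) = 6.85 / 63.55 = 0.1078 mol
Cu²⁺ + 2e⁻ → Cu, so n(e⁻) = 2 × 0.1078 = 0.2156 mol
Q = 0.2156 × 96485 / 0.914 = 22760 C
I = Q / t = 22760 / 15984 s = 1.42 A

1.42 A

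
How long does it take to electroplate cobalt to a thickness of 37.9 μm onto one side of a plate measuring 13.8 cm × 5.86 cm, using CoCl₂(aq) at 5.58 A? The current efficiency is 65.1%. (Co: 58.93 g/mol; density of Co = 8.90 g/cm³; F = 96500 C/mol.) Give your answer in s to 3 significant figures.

2460 s

Plated area = 13.8 × 5.86 = 80.87 cm²
Volume = 80.87 × 37.9×10⁻⁴ cm = 0.3065 cm³
m(Co) = 0.3065 × 8.90 = 2.728 g
n(Co) = 2.728 / 58.93 = 0.04629 mol; n(e⁻) = 2 × 0.04629 = 0.09258 mol
Q = 0.09258 × 96500 / 0.651 = 13720 C
t = 13720 / 5.58 = 2459 s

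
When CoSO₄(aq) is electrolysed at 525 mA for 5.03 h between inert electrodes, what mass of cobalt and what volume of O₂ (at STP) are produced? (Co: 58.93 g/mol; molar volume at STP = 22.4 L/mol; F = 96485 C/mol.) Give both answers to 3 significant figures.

Q = 0.525 × 18108 = 9507 C; n(e⁻) = 9507 / 96485 = 0.09853 mol
Cathode: Co²⁺ + 2e⁻ → Co → n(Co) = 0.09853/2 = 0.04927 mol → 2.90 g
Anode: 2H₂O → O₂ + 4H⁺ + 4e⁻ → n(O₂) = 0.09853/4 = 0.02463 mol → 0.552 L

2.90 g Co; 0.552 L O₂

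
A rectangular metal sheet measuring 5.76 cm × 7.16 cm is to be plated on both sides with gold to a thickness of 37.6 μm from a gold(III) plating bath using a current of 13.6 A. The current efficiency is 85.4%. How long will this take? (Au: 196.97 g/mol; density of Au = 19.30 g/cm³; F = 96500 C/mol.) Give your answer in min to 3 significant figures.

Plated area = 2 × 5.76 × 7.16 = 82.48 cm²
Volume = 82.48 × 37.6×10⁻⁴ cm = 0.3101 cm³
m(Au) = 0.3101 × 19.30 = 5.985 g
n(Au) = 5.985 / 196.97 = 0.03039 mol; n(e⁻) = 3 × 0.03039 = 0.09117 mol
Q = 0.09117 × 96500 / 0.854 = 10300 C
t = 10300 / 13.6 = 757.4 s = 12.6 min

12.6 min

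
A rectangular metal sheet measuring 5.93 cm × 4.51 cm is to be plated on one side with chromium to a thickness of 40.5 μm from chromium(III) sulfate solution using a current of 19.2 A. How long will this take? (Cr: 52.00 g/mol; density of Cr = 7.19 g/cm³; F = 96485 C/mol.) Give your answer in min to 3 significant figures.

3.76 min

Plated area = 5.93 × 4.51 = 26.74 cm²
Volume = 26.74 × 40.5×10⁻⁴ cm = 0.1083 cm³
m(Cr) = 0.1083 × 7.19 = 0.7787 g
n(Cr) = 0.7787 / 52.00 = 0.01498 mol; n(e⁻) = 3 × 0.01498 = 0.04494 mol
Q = 0.04494 × 96485 = 4336 C
t = 4336 / 19.2 = 225.8 s = 3.76 min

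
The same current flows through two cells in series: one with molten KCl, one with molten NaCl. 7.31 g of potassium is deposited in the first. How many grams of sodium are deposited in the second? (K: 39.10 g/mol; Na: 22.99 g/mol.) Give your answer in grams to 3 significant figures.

n(K) = 7.31 / 39.10 = 0.1870 mol
K⁺ + e⁻ → K, so n(e⁻) = 0.1870 mol
Same current for the same time ⇒ same n(e⁻) = 0.1870 mol in both cells.
Na⁺ + e⁻ → Na, so n(Na) = 0.1870 mol
m(Na) = 0.1870 × 22.99 = 4.30 g

4.30 g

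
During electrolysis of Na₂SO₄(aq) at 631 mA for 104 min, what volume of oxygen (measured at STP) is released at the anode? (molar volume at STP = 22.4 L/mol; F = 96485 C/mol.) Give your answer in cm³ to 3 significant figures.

229 cm³

Q = It = 0.631 × 6240 = 3937 C
n(e⁻) = Q/F = 3937/96485 = 0.04080 mol
2H₂O → O₂ + 4H⁺ + 4e⁻, so n(O₂) = 0.04080 / 4 = 0.01020 mol
V = 0.01020 × 22.4 = 0.2285 L
= 229 cm³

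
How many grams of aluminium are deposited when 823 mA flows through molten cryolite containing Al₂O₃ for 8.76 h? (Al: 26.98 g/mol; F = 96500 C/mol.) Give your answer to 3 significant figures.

2.42 g

Charge passed = 0.823 × 31536 = 25950 C
n(e⁻) = 25950 / 96500 = 0.2689 mol
Al³⁺ + 3e⁻ → Al, so n(Al) = 0.2689 / 3 = 0.08963 mol
m = 0.08963 × 26.98 = 2.42 g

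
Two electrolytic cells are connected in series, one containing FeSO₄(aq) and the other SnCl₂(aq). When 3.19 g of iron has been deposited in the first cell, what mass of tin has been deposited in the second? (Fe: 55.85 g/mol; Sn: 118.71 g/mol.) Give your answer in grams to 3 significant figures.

n(Fe) = 3.19 / 55.85 = 0.05712 mol
Fe²⁺ + 2e⁻ → Fe, so n(e⁻) = 2 × 0.05712 = 0.1142 mol
In series, the same 0.1142 mol of electrons flows through the second cell.
Sn²⁺ + 2e⁻ → Sn, so n(Sn) = 0.1142 / 2 = 0.05710 mol
m(Sn) = 0.05710 × 118.71 = 6.78 g

6.78 g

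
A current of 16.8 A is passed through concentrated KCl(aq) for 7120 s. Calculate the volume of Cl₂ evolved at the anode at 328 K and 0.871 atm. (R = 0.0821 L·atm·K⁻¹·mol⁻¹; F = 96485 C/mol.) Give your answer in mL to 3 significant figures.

Q = It = 16.8 × 7120 = 1.196×10^5 C
n(e⁻) = Q/F = 1.196×10^5/96485 = 1.240 mol
2Cl⁻ → Cl₂ + 2e⁻, so n(Cl₂) = 1.240 / 2 = 0.6200 mol
V = nRT/P = 0.6200 × 0.0821 × 328 / 0.871 = 19.17 L
= 19200 mL

19200 mL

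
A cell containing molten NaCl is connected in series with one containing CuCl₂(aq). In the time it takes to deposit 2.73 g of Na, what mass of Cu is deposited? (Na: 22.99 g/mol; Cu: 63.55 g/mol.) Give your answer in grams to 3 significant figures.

n(Na) = 2.73 / 22.99 = 0.1187 mol
Na⁺ + e⁻ → Na, so n(e⁻) = 0.1187 mol
In series, the same 0.1187 mol of electrons flows through the second cell.
Cu²⁺ + 2e⁻ → Cu, so n(Cu) = 0.1187 / 2 = 0.05935 mol
m(Cu) = 0.05935 × 63.55 = 3.77 g

3.77 g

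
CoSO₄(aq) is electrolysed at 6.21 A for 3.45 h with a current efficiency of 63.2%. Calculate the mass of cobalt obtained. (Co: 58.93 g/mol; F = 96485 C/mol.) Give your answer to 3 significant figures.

Q = 6.21 × 12420 = 77130 C
n(e⁻) = 77130 / 96485 = 0.7994 mol
Co²⁺ + 2e⁻ → Co, so theoretical m(Co) = 0.3997 × 58.93 = 23.55 g
Actual mass = 63.2% × 23.55 = 14.9 g

14.9 g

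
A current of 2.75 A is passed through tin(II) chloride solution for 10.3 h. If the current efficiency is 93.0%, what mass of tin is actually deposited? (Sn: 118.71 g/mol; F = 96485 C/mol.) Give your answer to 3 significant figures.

Q = 2.75 × 37080 = 1.020×10^5 C
n(e⁻) = 1.020×10^5 / 96485 = 1.057 mol
Sn²⁺ + 2e⁻ → Sn, so theoretical m(Sn) = 0.5285 × 118.71 = 62.74 g
Actual mass = 93.0% × 62.74 = 58.3 g

58.3 g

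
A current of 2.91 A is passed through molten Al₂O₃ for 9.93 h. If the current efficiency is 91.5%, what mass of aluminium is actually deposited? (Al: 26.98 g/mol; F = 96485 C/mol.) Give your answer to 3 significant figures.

8.87 g

Q = 2.91 × 35748 = 1.040×10^5 C
n(e⁻) = 1.040×10^5 / 96485 = 1.078 mol
Al³⁺ + 3e⁻ → Al, so theoretical m(Al) = 0.3593 × 26.98 = 9.694 g
Actual mass = 91.5% × 9.694 = 8.87 g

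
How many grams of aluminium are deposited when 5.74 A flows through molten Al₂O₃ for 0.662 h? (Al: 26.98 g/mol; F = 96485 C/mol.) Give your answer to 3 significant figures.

1.28 g

Charge passed = 5.74 × 2383.2 = 13680 C
n(e⁻) = 13680 / 96485 = 0.1418 mol
Al³⁺ + 3e⁻ → Al, so n(Al) = 0.1418 / 3 = 0.04727 mol
m = 0.04727 × 26.98 = 1.28 g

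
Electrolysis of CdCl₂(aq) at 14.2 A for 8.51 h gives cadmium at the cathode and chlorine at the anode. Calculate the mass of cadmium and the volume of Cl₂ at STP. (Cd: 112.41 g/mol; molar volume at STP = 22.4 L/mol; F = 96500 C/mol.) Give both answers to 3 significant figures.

253 g Cd; 50.5 L Cl₂

Q = 14.2 × 30636 = 4.350×10^5 C; n(e⁻) = 4.350×10^5 / 96500 = 4.508 mol
Cathode: Cd²⁺ + 2e⁻ → Cd → n(Cd) = 4.508/2 = 2.254 mol → 253 g
Anode: 2Cl⁻ → Cl₂ + 2e⁻ → n(Cl₂) = 4.508/2 = 2.254 mol → 50.5 L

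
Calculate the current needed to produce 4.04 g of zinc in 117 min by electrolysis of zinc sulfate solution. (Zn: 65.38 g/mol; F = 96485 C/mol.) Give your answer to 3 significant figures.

1.70 A

n(Zn) = 4.04 / 65.38 = 0.06179 mol
Zn²⁺ + 2e⁻ → Zn, so n(e⁻) = 2 × 0.06179 = 0.1236 mol
Q = 0.1236 × 96485 = 11930 C
I = Q / t = 11930 / 7020 s = 1.70 A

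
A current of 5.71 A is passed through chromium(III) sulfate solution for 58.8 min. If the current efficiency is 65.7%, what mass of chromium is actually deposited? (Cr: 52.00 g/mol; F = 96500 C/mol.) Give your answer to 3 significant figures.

2.38 g

Q = 5.71 × 3528 = 20140 C
n(e⁻) = 20140 / 96500 = 0.2087 mol
Cr³⁺ + 3e⁻ → Cr, so theoretical m(Cr) = 0.06957 × 52.00 = 3.618 g
Actual mass = 65.7% × 3.618 = 2.38 g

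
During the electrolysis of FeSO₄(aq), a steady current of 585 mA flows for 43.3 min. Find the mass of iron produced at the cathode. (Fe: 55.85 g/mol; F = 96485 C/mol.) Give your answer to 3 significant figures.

0.440 g

Charge passed = 0.585 × 2598 = 1520 C
n(e⁻) = Q/F = 1520/96485 = 0.01575 mol
Fe²⁺ + 2e⁻ → Fe, so n(Fe) = 0.01575 / 2 = 0.007875 mol
m = 0.007875 × 55.85 = 0.440 g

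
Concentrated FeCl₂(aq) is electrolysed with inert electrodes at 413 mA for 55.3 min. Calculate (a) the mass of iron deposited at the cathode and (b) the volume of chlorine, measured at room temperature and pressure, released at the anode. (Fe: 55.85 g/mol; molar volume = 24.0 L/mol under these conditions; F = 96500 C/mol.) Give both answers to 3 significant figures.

Q = 0.413 × 3318 = 1370 C; n(e⁻) = 1370 / 96500 = 0.01420 mol
Cathode: Fe²⁺ + 2e⁻ → Fe → n(Fe) = 0.01420/2 = 0.007100 mol → 0.397 g
Anode: 2Cl⁻ → Cl₂ + 2e⁻ → n(Cl₂) = 0.01420/2 = 0.007100 mol → 0.170 L

0.397 g Fe; 0.170 L Cl₂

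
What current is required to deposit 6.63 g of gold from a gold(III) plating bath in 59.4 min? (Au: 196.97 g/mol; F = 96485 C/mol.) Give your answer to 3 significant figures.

n(Au) = 6.63 / 196.97 = 0.03366 mol
Au³⁺ + 3e⁻ → Au, so n(e⁻) = 3 × 0.03366 = 0.1010 mol
Q = 0.1010 × 96485 = 9745 C
I = Q / t = 9745 / 3564 s = 2.73 A

2.73 A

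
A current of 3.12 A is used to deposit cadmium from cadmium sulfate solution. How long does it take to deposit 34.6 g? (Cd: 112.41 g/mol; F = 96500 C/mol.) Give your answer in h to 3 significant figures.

5.29 h

n(Cd) = 34.6 / 112.41 = 0.3078 mol
Cd²⁺ + 2e⁻ → Cd, so n(e⁻) = 2 × 0.3078 = 0.6156 mol
Q = 0.6156 × 96500 = 59410 C
t = Q / I = 59410 / 3.12 = 19040 s = 5.29 h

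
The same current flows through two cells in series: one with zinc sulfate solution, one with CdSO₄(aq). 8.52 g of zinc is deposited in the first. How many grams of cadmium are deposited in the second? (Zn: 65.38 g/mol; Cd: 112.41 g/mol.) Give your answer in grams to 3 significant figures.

n(Zn) = 8.52 / 65.38 = 0.1303 mol
Zn²⁺ + 2e⁻ → Zn, so n(e⁻) = 2 × 0.1303 = 0.2606 mol
In series, the same 0.2606 mol of electrons flows through the second cell.
Cd²⁺ + 2e⁻ → Cd, so n(Cd) = 0.2606 / 2 = 0.1303 mol
m(Cd) = 0.1303 × 112.41 = 14.6 g

14.6 g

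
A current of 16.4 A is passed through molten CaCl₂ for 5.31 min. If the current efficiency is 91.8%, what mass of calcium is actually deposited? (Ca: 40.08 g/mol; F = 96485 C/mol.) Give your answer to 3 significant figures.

Q = 16.4 × 318.6 = 5225 C
n(e⁻) = 5225 / 96485 = 0.05415 mol
Ca²⁺ + 2e⁻ → Ca, so theoretical m(Ca) = 0.02708 × 40.08 = 1.085 g
Actual mass = 91.8% × 1.085 = 0.996 g

0.996 g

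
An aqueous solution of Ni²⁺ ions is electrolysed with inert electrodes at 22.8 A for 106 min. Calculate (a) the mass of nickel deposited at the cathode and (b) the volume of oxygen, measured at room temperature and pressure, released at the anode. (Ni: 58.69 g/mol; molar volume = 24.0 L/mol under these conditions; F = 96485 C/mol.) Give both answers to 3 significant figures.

Q = 22.8 × 6360 = 1.450×10^5 C; n(e⁻) = 1.450×10^5 / 96485 = 1.503 mol
Cathode: Ni²⁺ + 2e⁻ → Ni → n(Ni) = 1.503/2 = 0.7515 mol → 44.1 g
Anode: 2H₂O → O₂ + 4H⁺ + 4e⁻ → n(O₂) = 1.503/4 = 0.3758 mol → 9.02 L

44.1 g Ni; 9.02 L O₂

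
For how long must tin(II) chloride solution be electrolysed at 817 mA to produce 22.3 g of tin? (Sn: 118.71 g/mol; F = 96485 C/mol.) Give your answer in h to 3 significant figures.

12.3 h

n(Sn) = 22.3 / 118.71 = 0.1879 mol
Sn²⁺ + 2e⁻ → Sn, so n(e⁻) = 2 × 0.1879 = 0.3758 mol
Q = 0.3758 × 96485 = 36260 C
t = Q / I = 36260 / 0.817 = 44380 s = 12.3 h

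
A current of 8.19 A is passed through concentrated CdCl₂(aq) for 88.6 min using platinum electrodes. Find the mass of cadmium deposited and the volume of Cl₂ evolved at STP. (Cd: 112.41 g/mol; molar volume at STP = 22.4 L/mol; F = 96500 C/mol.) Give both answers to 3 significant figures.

Q = 8.19 × 5316 = 43540 C; n(e⁻) = 43540 / 96500 = 0.4512 mol
Cathode: Cd²⁺ + 2e⁻ → Cd → n(Cd) = 0.4512/2 = 0.2256 mol → 25.4 g
Anode: 2Cl⁻ → Cl₂ + 2e⁻ → n(Cl₂) = 0.4512/2 = 0.2256 mol → 5.05 L

25.4 g Cd; 5.05 L Cl₂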